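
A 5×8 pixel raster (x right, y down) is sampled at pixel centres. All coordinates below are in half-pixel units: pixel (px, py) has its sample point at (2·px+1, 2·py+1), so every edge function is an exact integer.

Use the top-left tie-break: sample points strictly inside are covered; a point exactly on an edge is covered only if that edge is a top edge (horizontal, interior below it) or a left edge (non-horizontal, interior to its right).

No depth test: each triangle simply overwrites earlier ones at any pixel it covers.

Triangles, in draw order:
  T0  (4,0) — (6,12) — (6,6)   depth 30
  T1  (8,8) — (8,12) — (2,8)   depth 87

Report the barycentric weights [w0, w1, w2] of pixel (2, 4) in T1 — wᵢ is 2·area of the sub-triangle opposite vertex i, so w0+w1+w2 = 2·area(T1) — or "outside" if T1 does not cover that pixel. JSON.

T0:
  2·area = 12  (B↔C swapped to make it positive)
  edge (4, 0)→(6, 6): d=(2,6) right/bottom  bias=-1
  edge (6, 6)→(6, 12): d=(0,6) right/bottom  bias=-1
  edge (6, 12)→(4, 0): d=(-2,-12) top-left  bias=+0
    (2,1)@(5, 3): e=[0,6,6] → ·  [on edge]
    (2,2)@(5, 5): e=[4,6,2] → #
    (3,2)@(7, 5): e=[-8,-6,26] → ·
    (2,3)@(5, 7): e=[8,6,-2] → ·
    (3,4)@(7, 9): e=[0,-6,18] → ·  [on edge]
    (4,7)@(9, 15): e=[0,-18,30] → ·  [on edge]
  covered (1 px):
    · · · · ·
    · · · · ·
    · · # · ·
    · · · · ·
    · · · · ·
    · · · · ·
    · · · · ·
    · · · · ·
T1:
  2·area = 24
  edge (8, 8)→(8, 12): d=(0,4) right/bottom  bias=-1
  edge (8, 12)→(2, 8): d=(-6,-4) top-left  bias=+0
  edge (2, 8)→(8, 8): d=(6,0) top-left  bias=+0
    (2,4)@(5, 9): e=[12,6,6] → #
    (3,4)@(7, 9): e=[4,14,6] → #
    (4,4)@(9, 9): e=[-4,22,6] → ·
    (2,5)@(5, 11): e=[12,-6,18] → ·
    (3,5)@(7, 11): e=[4,2,18] → #
    (4,5)@(9, 11): e=[-4,10,18] → ·
    (3,6)@(7, 13): e=[4,-10,30] → ·
  covered (3 px):
    · · · · ·
    · · · · ·
    · · · · ·
    · · · · ·
    · · # # ·
    · · · # ·
    · · · · ·
    · · · · ·

Answer: [6,6,12]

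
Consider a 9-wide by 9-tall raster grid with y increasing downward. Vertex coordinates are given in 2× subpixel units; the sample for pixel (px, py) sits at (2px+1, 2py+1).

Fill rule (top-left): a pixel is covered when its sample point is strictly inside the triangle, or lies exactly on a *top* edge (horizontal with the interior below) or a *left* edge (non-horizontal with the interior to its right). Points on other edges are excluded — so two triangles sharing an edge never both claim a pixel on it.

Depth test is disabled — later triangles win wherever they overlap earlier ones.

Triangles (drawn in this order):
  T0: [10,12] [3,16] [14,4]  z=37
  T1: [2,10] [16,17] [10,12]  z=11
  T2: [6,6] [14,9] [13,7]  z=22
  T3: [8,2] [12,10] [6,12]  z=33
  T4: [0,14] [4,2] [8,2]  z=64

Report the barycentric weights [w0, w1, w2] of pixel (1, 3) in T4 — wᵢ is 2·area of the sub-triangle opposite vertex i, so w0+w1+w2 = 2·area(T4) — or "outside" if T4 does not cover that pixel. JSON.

T0:
  2·area = 40
  edge (10, 12)→(3, 16): d=(-7,4) right/bottom  bias=-1
  edge (3, 16)→(14, 4): d=(11,-12) top-left  bias=+0
  edge (14, 4)→(10, 12): d=(-4,8) right/bottom  bias=-1
    (5,4)@(11, 9): e=[17,19,4] → X
    (6,4)@(13, 9): e=[9,43,-12] → .
    (4,5)@(9, 11): e=[11,17,12] → X
    (5,5)@(11, 11): e=[3,41,-4] → .
    (3,6)@(7, 13): e=[5,15,20] → X
    (4,6)@(9, 13): e=[-3,39,4] → .
    (3,7)@(7, 15): e=[-9,37,12] → .
  covered (3 px):
    . . . . . . . . .
    . . . . . . . . .
    . . . . . . . . .
    . . . . . . . . .
    . . . . . X . . .
    . . . . X . . . .
    . . . X . . . . .
    . . . . . . . . .
    . . . . . . . . .
T1:
  2·area = 28  (B↔C swapped to make it positive)
  edge (2, 10)→(10, 12): d=(8,2) right/bottom  bias=-1
  edge (10, 12)→(16, 17): d=(6,5) right/bottom  bias=-1
  edge (16, 17)→(2, 10): d=(-14,-7) top-left  bias=+0
    (2,5)@(5, 11): e=[2,19,7] → X
    (3,5)@(7, 11): e=[-2,9,21] → .
    (2,6)@(5, 13): e=[18,31,-21] → .
    (4,6)@(9, 13): e=[10,11,7] → X
    (5,6)@(11, 13): e=[6,1,21] → X
    (6,6)@(13, 13): e=[2,-9,35] → .
    (4,7)@(9, 15): e=[26,23,-21] → .
    (5,7)@(11, 15): e=[22,13,-7] → .
    (6,7)@(13, 15): e=[18,3,7] → X
    (7,7)@(15, 15): e=[14,-7,21] → .
    (6,8)@(13, 17): e=[34,15,-21] → .
  covered (4 px):
    . . . . . . . . .
    . . . . . . . . .
    . . . . . . . . .
    . . . . . . . . .
    . . . . . . . . .
    . . X . . . . . .
    . . . . X X . . .
    . . . . . . X . .
    . . . . . . . . .
T2:
  2·area = 13  (B↔C swapped to make it positive)
  edge (6, 6)→(13, 7): d=(7,1) right/bottom  bias=-1
  edge (13, 7)→(14, 9): d=(1,2) right/bottom  bias=-1
  edge (14, 9)→(6, 6): d=(-8,-3) top-left  bias=+0
    (5,1)@(11, 3): e=[-26,0,39] → .  [on edge]
    (4,3)@(9, 7): e=[4,8,1] → X
    (5,3)@(11, 7): e=[2,4,7] → X
    (6,3)@(13, 7): e=[0,0,13] → .  [on edge]
    (4,4)@(9, 9): e=[18,10,-15] → .
    (5,4)@(11, 9): e=[16,6,-9] → .
    (7,5)@(15, 11): e=[26,0,-13] → .  [on edge]
    (8,7)@(17, 15): e=[52,0,-39] → .  [on edge]
  covered (2 px):
    . . . . . . . . .
    . . . . . . . . .
    . . . . . . . . .
    . . . . X X . . .
    . . . . . . . . .
    . . . . . . . . .
    . . . . . . . . .
    . . . . . . . . .
    . . . . . . . . .
T3:
  2·area = 56
  edge (8, 2)→(12, 10): d=(4,8) right/bottom  bias=-1
  edge (12, 10)→(6, 12): d=(-6,2) right/bottom  bias=-1
  edge (6, 12)→(8, 2): d=(2,-10) top-left  bias=+0
    (4,2)@(9, 5): e=[4,36,16] → X
    (5,2)@(11, 5): e=[-12,32,36] → .
    (3,3)@(7, 7): e=[28,28,0] → X  [on edge]
    (5,3)@(11, 7): e=[-4,20,40] → .
    (3,4)@(7, 9): e=[36,16,4] → X
    (5,4)@(11, 9): e=[4,8,44] → X
    (6,4)@(13, 9): e=[-12,4,64] → .
    (7,4)@(15, 9): e=[-28,0,84] → .  [on edge]
    (3,5)@(7, 11): e=[44,4,8] → X
    (4,5)@(9, 11): e=[28,0,28] → .  [on edge]
    (5,5)@(11, 11): e=[12,-4,48] → .
    (1,6)@(3, 13): e=[84,0,-28] → .  [on edge]
    (2,8)@(5, 17): e=[84,-28,0] → .  [on edge]
  covered (7 px):
    . . . . . . . . .
    . . . . . . . . .
    . . . . X . . . .
    . . . X X . . . .
    . . . X X X . . .
    . . . X . . . . .
    . . . . . . . . .
    . . . . . . . . .
    . . . . . . . . .
T4:
  2·area = 48
  edge (0, 14)→(4, 2): d=(4,-12) top-left  bias=+0
  edge (4, 2)→(8, 2): d=(4,0) top-left  bias=+0
  edge (8, 2)→(0, 14): d=(-8,12) right/bottom  bias=-1
    (2,1)@(5, 3): e=[16,4,28] → X
    (3,1)@(7, 3): e=[40,4,4] → X
    (4,1)@(9, 3): e=[64,4,-20] → .
    (1,2)@(3, 5): e=[0,12,36] → X  [on edge]
    (3,2)@(7, 5): e=[48,12,-12] → .
    (1,3)@(3, 7): e=[8,20,20] → X
    (2,3)@(5, 7): e=[32,20,-4] → .
    (1,4)@(3, 9): e=[16,28,4] → X
    (2,4)@(5, 9): e=[40,28,-20] → .
    (0,5)@(1, 11): e=[0,36,12] → X  [on edge]
    (1,5)@(3, 11): e=[24,36,-12] → .
    (0,6)@(1, 13): e=[8,44,-4] → .
  covered (7 px):
    . . . . . . . . .
    . . X X . . . . .
    . X X . . . . . .
    . X . . . . . . .
    . X . . . . . . .
    X . . . . . . . .
    . . . . . . . . .
    . . . . . . . . .
    . . . . . . . . .

Result: [20,20,8]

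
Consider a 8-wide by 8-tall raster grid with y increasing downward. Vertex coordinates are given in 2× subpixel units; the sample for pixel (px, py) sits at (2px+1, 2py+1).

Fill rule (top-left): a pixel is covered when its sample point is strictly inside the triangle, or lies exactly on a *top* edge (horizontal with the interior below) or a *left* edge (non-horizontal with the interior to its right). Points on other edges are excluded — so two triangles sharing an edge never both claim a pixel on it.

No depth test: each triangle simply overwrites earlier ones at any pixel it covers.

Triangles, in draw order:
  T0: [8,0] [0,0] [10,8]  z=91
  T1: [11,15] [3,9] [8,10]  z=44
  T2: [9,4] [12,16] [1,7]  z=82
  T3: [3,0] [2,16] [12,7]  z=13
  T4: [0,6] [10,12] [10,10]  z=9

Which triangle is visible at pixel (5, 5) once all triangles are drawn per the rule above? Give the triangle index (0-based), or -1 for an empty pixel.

T0:
  2·area = 64  (B↔C swapped to make it positive)
  edge (8, 0)→(10, 8): d=(2,8) right/bottom  bias=-1
  edge (10, 8)→(0, 0): d=(-10,-8) top-left  bias=+0
  edge (0, 0)→(8, 0): d=(8,0) top-left  bias=+0
    (1,0)@(3, 1): e=[42,14,8] → █
    (2,0)@(5, 1): e=[26,30,8] → █
    (3,0)@(7, 1): e=[10,46,8] → █
    (4,0)@(9, 1): e=[-6,62,8] → ·
    (1,1)@(3, 3): e=[46,-6,24] → ·
    (2,1)@(5, 3): e=[30,10,24] → █
    (4,1)@(9, 3): e=[-2,42,24] → ·
    (2,2)@(5, 5): e=[34,-10,40] → ·
    (3,2)@(7, 5): e=[18,6,40] → █
    (4,2)@(9, 5): e=[2,22,40] → █
    (5,2)@(11, 5): e=[-14,38,40] → ·
    (3,3)@(7, 7): e=[22,-14,56] → ·
  covered (8 px):
    · █ █ █ · · · ·
    · · █ █ · · · ·
    · · · █ █ · · ·
    · · · · █ · · ·
    · · · · · · · ·
    · · · · · · · ·
    · · · · · · · ·
    · · · · · · · ·
T1:
  2·area = 22
  edge (11, 15)→(3, 9): d=(-8,-6) top-left  bias=+0
  edge (3, 9)→(8, 10): d=(5,1) right/bottom  bias=-1
  edge (8, 10)→(11, 15): d=(3,5) right/bottom  bias=-1
    (2,2)@(5, 5): e=[44,-22,0] → ·  [on edge]
    (1,4)@(3, 9): e=[0,0,22] → ·  [on edge]
    (3,5)@(7, 11): e=[8,6,8] → █
    (4,5)@(9, 11): e=[20,4,-2] → ·
    (6,5)@(13, 11): e=[44,0,-22] → ·  [on edge]
    (3,6)@(7, 13): e=[-8,16,14] → ·
    (4,6)@(9, 13): e=[4,14,4] → █
    (5,6)@(11, 13): e=[16,12,-6] → ·
    (4,7)@(9, 15): e=[-12,24,10] → ·
    (5,7)@(11, 15): e=[0,22,0] → ·  [on edge]
  covered (2 px):
    · · · · · · · ·
    · · · · · · · ·
    · · · · · · · ·
    · · · · · · · ·
    · · · · · · · ·
    · · · █ · · · ·
    · · · · █ · · ·
    · · · · · · · ·
T2:
  2·area = 105
  edge (9, 4)→(12, 16): d=(3,12) right/bottom  bias=-1
  edge (12, 16)→(1, 7): d=(-11,-9) top-left  bias=+0
  edge (1, 7)→(9, 4): d=(8,-3) top-left  bias=+0
    (3,2)@(7, 5): e=[27,76,2] → █
    (4,2)@(9, 5): e=[3,94,8] → █
    (5,2)@(11, 5): e=[-21,112,14] → ·
    (0,3)@(1, 7): e=[105,0,0] → █  [on edge]
    (1,3)@(3, 7): e=[81,18,6] → █
    (2,3)@(5, 7): e=[57,36,12] → █
    (5,3)@(11, 7): e=[-15,90,30] → ·
    (0,4)@(1, 9): e=[111,-22,16] → ·
    (1,4)@(3, 9): e=[87,-4,22] → ·
    (2,4)@(5, 9): e=[63,14,28] → █
    (5,4)@(11, 9): e=[-9,68,46] → ·
    (2,5)@(5, 11): e=[69,-8,44] → ·
  covered (15 px):
    · · · · · · · ·
    · · · · · · · ·
    · · · █ █ · · ·
    █ █ █ █ █ · · ·
    · · █ █ █ · · ·
    · · · █ █ · · ·
    · · · · █ █ · ·
    · · · · · █ · ·
T3:
  2·area = 151  (B↔C swapped to make it positive)
  edge (3, 0)→(12, 7): d=(9,7) right/bottom  bias=-1
  edge (12, 7)→(2, 16): d=(-10,9) right/bottom  bias=-1
  edge (2, 16)→(3, 0): d=(1,-16) top-left  bias=+0
    (1,0)@(3, 1): e=[9,141,1] → █
    (2,0)@(5, 1): e=[-5,123,33] → ·
    (1,1)@(3, 3): e=[27,121,3] → █
    (2,1)@(5, 3): e=[13,103,35] → █
    (3,1)@(7, 3): e=[-1,85,67] → ·
    (1,2)@(3, 5): e=[45,101,5] → █
    (3,2)@(7, 5): e=[17,65,69] → █
    (4,2)@(9, 5): e=[3,47,101] → █
    (5,2)@(11, 5): e=[-11,29,133] → ·
    (1,3)@(3, 7): e=[63,81,7] → █
    (5,3)@(11, 7): e=[7,9,135] → █
    (6,3)@(13, 7): e=[-7,-9,167] → ·
  covered (22 px):
    · █ · · · · · ·
    · █ █ · · · · ·
    · █ █ █ █ · · ·
    · █ █ █ █ █ · ·
    · █ █ █ █ · · ·
    · █ █ █ · · · ·
    · █ █ · · · · ·
    · █ · · · · · ·
T4:
  2·area = 20  (B↔C swapped to make it positive)
  edge (0, 6)→(10, 10): d=(10,4) right/bottom  bias=-1
  edge (10, 10)→(10, 12): d=(0,2) right/bottom  bias=-1
  edge (10, 12)→(0, 6): d=(-10,-6) top-left  bias=+0
    (2,4)@(5, 9): e=[10,10,0] → █  [on edge]
    (3,4)@(7, 9): e=[2,6,12] → █
    (4,4)@(9, 9): e=[-6,2,24] → ·
    (2,5)@(5, 11): e=[30,10,-20] → ·
    (3,5)@(7, 11): e=[22,6,-8] → ·
    (4,5)@(9, 11): e=[14,2,4] → █
    (5,5)@(11, 11): e=[6,-2,16] → ·
    (4,6)@(9, 13): e=[34,2,-16] → ·
    (7,7)@(15, 15): e=[30,-10,0] → ·  [on edge]
  covered (3 px):
    · · · · · · · ·
    · · · · · · · ·
    · · · · · · · ·
    · · · · · · · ·
    · · █ █ · · · ·
    · · · · █ · · ·
    · · · · · · · ·
    · · · · · · · ·

Z-buffer (winner per pixel, '.' = empty):
  . 3 0 0 . . . .
  . 3 3 0 . . . .
  . 3 3 3 3 . . .
  2 3 3 3 3 3 . .
  . 3 4 4 3 . . .
  . 3 3 3 4 . . .
  . 3 3 . 2 2 . .
  . 3 . . . 2 . .

Answer: -1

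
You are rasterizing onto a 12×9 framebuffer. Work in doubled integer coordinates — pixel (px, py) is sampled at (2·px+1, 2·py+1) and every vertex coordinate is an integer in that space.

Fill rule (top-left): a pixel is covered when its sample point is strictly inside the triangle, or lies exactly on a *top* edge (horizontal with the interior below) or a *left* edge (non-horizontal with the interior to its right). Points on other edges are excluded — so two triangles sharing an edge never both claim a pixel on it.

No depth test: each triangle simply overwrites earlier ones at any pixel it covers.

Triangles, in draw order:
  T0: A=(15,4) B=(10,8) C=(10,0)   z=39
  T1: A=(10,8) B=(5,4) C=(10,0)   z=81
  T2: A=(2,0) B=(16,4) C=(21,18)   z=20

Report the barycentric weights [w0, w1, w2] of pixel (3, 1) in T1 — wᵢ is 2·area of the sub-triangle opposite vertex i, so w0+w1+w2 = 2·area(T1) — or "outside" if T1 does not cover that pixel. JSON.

T0:
  2·area = 40
  edge (15, 4)→(10, 8): d=(-5,4) right/bottom  bias=-1
  edge (10, 8)→(10, 0): d=(0,-8) top-left  bias=+0
  edge (10, 0)→(15, 4): d=(5,4) right/bottom  bias=-1
    (5,0)@(11, 1): e=[31,8,1] → #
    (6,0)@(13, 1): e=[23,24,-7] → ·
    (5,1)@(11, 3): e=[21,8,11] → #
    (6,1)@(13, 3): e=[13,24,3] → #
    (7,1)@(15, 3): e=[5,40,-5] → ·
    (5,2)@(11, 5): e=[11,8,21] → #
    (7,2)@(15, 5): e=[-5,40,5] → ·
    (5,3)@(11, 7): e=[1,8,31] → #
    (6,3)@(13, 7): e=[-7,24,23] → ·
    (5,4)@(11, 9): e=[-9,8,41] → ·
  covered (6 px):
    · · · · · # · · · · · ·
    · · · · · # # · · · · ·
    · · · · · # # · · · · ·
    · · · · · # · · · · · ·
    · · · · · · · · · · · ·
    · · · · · · · · · · · ·
    · · · · · · · · · · · ·
    · · · · · · · · · · · ·
    · · · · · · · · · · · ·
T1:
  2·area = 40
  edge (10, 8)→(5, 4): d=(-5,-4) top-left  bias=+0
  edge (5, 4)→(10, 0): d=(5,-4) top-left  bias=+0
  edge (10, 0)→(10, 8): d=(0,8) right/bottom  bias=-1
    (4,0)@(9, 1): e=[31,1,8] → #
    (5,0)@(11, 1): e=[39,9,-8] → ·
    (3,1)@(7, 3): e=[13,3,24] → #
    (5,1)@(11, 3): e=[29,19,-8] → ·
    (3,2)@(7, 5): e=[3,13,24] → #
    (5,2)@(11, 5): e=[19,29,-8] → ·
    (3,3)@(7, 7): e=[-7,23,24] → ·
    (4,3)@(9, 7): e=[1,31,8] → #
    (5,3)@(11, 7): e=[9,39,-8] → ·
    (4,4)@(9, 9): e=[-9,41,8] → ·
  covered (6 px):
    · · · · # · · · · · · ·
    · · · # # · · · · · · ·
    · · · # # · · · · · · ·
    · · · · # · · · · · · ·
    · · · · · · · · · · · ·
    · · · · · · · · · · · ·
    · · · · · · · · · · · ·
    · · · · · · · · · · · ·
    · · · · · · · · · · · ·
T2:
  2·area = 176
  edge (2, 0)→(16, 4): d=(14,4) right/bottom  bias=-1
  edge (16, 4)→(21, 18): d=(5,14) right/bottom  bias=-1
  edge (21, 18)→(2, 0): d=(-19,-18) top-left  bias=+0
    (2,0)@(5, 1): e=[2,139,35] → #
    (3,0)@(7, 1): e=[-6,111,71] → ·
    (2,1)@(5, 3): e=[30,149,-3] → ·
    (3,1)@(7, 3): e=[22,121,33] → #
    (4,1)@(9, 3): e=[14,93,69] → #
    (5,1)@(11, 3): e=[6,65,105] → #
    (6,1)@(13, 3): e=[-2,37,141] → ·
    (3,2)@(7, 5): e=[50,131,-5] → ·
    (4,2)@(9, 5): e=[42,103,31] → #
    (6,2)@(13, 5): e=[26,47,103] → #
    (7,2)@(15, 5): e=[18,19,139] → #
    (8,2)@(17, 5): e=[10,-9,175] → ·
  covered (20 px):
    · · # · · · · · · · · ·
    · · · # # # · · · · · ·
    · · · · # # # # · · · ·
    · · · · · # # # # · · ·
    · · · · · · # # # · · ·
    · · · · · · · # # · · ·
    · · · · · · · · # # · ·
    · · · · · · · · · # · ·
    · · · · · · · · · · · ·

Answer: [3,24,13]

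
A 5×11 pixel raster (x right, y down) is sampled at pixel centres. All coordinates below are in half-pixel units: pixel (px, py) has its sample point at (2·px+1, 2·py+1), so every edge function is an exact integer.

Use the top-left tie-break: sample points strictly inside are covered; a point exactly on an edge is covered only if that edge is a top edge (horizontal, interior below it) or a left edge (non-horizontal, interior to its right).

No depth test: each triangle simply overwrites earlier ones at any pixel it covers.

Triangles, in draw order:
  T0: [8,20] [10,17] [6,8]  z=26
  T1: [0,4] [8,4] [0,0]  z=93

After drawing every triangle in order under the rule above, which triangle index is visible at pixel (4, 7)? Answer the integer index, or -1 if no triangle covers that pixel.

T0:
  2·area = 30  (B↔C swapped to make it positive)
  edge (8, 20)→(6, 8): d=(-2,-12) top-left  bias=+0
  edge (6, 8)→(10, 17): d=(4,9) right/bottom  bias=-1
  edge (10, 17)→(8, 20): d=(-2,3) right/bottom  bias=-1
    (3,5)@(7, 11): e=[6,3,21] → █
    (4,5)@(9, 11): e=[30,-15,15] → ·
    (3,6)@(7, 13): e=[2,11,17] → █
    (4,6)@(9, 13): e=[26,-7,11] → ·
    (3,7)@(7, 15): e=[-2,19,13] → ·
    (4,7)@(9, 15): e=[22,1,7] → █
    (4,8)@(9, 17): e=[18,9,3] → █
    (4,9)@(9, 19): e=[14,17,-1] → ·
  covered (4 px):
    · · · · ·
    · · · · ·
    · · · · ·
    · · · · ·
    · · · · ·
    · · · █ ·
    · · · █ ·
    · · · · █
    · · · · █
    · · · · ·
    · · · · ·
T1:
  2·area = 32  (B↔C swapped to make it positive)
  edge (0, 4)→(0, 0): d=(0,-4) top-left  bias=+0
  edge (0, 0)→(8, 4): d=(8,4) right/bottom  bias=-1
  edge (8, 4)→(0, 4): d=(-8,0) right/bottom  bias=-1
    (0,0)@(1, 1): e=[4,4,24] → █
    (1,0)@(3, 1): e=[12,-4,24] → ·
    (0,1)@(1, 3): e=[4,20,8] → █
    (1,1)@(3, 3): e=[12,12,8] → █
    (2,1)@(5, 3): e=[20,4,8] → █
    (3,1)@(7, 3): e=[28,-4,8] → ·
    (0,2)@(1, 5): e=[4,36,-8] → ·
    (1,2)@(3, 5): e=[12,28,-8] → ·
    (2,2)@(5, 5): e=[20,20,-8] → ·
  covered (4 px):
    █ · · · ·
    █ █ █ · ·
    · · · · ·
    · · · · ·
    · · · · ·
    · · · · ·
    · · · · ·
    · · · · ·
    · · · · ·
    · · · · ·
    · · · · ·

Z-buffer (winner per pixel, '.' = empty):
  1 . . . .
  1 1 1 . .
  . . . . .
  . . . . .
  . . . . .
  . . . 0 .
  . . . 0 .
  . . . . 0
  . . . . 0
  . . . . .
  . . . . .

Answer: 0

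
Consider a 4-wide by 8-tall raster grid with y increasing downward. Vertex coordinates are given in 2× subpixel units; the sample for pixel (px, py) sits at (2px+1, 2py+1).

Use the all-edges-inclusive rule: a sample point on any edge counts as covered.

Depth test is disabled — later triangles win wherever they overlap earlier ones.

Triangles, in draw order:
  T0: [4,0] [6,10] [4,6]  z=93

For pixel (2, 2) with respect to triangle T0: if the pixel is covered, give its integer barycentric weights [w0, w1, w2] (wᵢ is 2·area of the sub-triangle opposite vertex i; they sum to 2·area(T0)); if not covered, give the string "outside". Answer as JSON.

T0:
  2·area = 12
  edge (4, 0)→(6, 10): d=(2,10) inclusive
  edge (6, 10)→(4, 6): d=(-2,-4) inclusive
  edge (4, 6)→(4, 0): d=(0,-6) inclusive
    (2,2)@(5, 5): e=[0,6,6] → █  [on edge]
    (3,2)@(7, 5): e=[-20,14,18] → ·
    (2,3)@(5, 7): e=[4,2,6] → █
    (3,3)@(7, 7): e=[-16,10,18] → ·
    (2,4)@(5, 9): e=[8,-2,6] → ·
    (3,7)@(7, 15): e=[0,-6,18] → ·  [on edge]
  covered (2 px):
    · · · ·
    · · · ·
    · · █ ·
    · · █ ·
    · · · ·
    · · · ·
    · · · ·
    · · · ·

Final: [6,6,0]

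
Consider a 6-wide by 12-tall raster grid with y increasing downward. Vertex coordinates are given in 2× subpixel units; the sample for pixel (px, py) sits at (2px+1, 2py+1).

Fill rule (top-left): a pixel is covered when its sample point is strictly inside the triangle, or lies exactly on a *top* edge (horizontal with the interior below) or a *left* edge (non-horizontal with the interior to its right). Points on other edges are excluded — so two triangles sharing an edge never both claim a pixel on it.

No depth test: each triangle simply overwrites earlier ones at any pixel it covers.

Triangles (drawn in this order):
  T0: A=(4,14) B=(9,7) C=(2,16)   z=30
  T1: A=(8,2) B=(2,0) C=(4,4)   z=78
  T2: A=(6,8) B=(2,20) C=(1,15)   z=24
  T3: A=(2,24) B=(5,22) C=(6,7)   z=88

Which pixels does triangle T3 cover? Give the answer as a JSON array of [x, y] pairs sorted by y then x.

T0:
  2·area = 4  (B↔C swapped to make it positive)
  edge (4, 14)→(2, 16): d=(-2,2) right/bottom  bias=-1
  edge (2, 16)→(9, 7): d=(7,-9) top-left  bias=+0
  edge (9, 7)→(4, 14): d=(-5,7) right/bottom  bias=-1
    (4,3)@(9, 7): e=[4,0,0] → ·  [on edge]
    (5,3)@(11, 7): e=[0,18,-14] → ·  [on edge]
    (4,4)@(9, 9): e=[0,14,-10] → ·  [on edge]
    (3,5)@(7, 11): e=[0,10,-6] → ·  [on edge]
    (2,6)@(5, 13): e=[0,6,-2] → ·  [on edge]
    (1,7)@(3, 15): e=[0,2,2] → ·  [on edge]
    (0,8)@(1, 17): e=[0,-2,6] → ·  [on edge]
  covered (0 px):
    · · · · · ·
    · · · · · ·
    · · · · · ·
    · · · · · ·
    · · · · · ·
    · · · · · ·
    · · · · · ·
    · · · · · ·
    · · · · · ·
    · · · · · ·
    · · · · · ·
    · · · · · ·
T1:
  2·area = 20  (B↔C swapped to make it positive)
  edge (8, 2)→(4, 4): d=(-4,2) right/bottom  bias=-1
  edge (4, 4)→(2, 0): d=(-2,-4) top-left  bias=+0
  edge (2, 0)→(8, 2): d=(6,2) right/bottom  bias=-1
    (1,0)@(3, 1): e=[14,2,4] → #
    (2,0)@(5, 1): e=[10,10,0] → ·  [on edge]
    (1,1)@(3, 3): e=[6,-2,16] → ·
    (2,1)@(5, 3): e=[2,6,12] → #
    (3,1)@(7, 3): e=[-2,14,8] → ·
    (5,1)@(11, 3): e=[-10,30,0] → ·  [on edge]
    (2,2)@(5, 5): e=[-6,2,24] → ·
  covered (2 px):
    · # · · · ·
    · · # · · ·
    · · · · · ·
    · · · · · ·
    · · · · · ·
    · · · · · ·
    · · · · · ·
    · · · · · ·
    · · · · · ·
    · · · · · ·
    · · · · · ·
    · · · · · ·
T2:
  2·area = 32
  edge (6, 8)→(2, 20): d=(-4,12) right/bottom  bias=-1
  edge (2, 20)→(1, 15): d=(-1,-5) top-left  bias=+0
  edge (1, 15)→(6, 8): d=(5,-7) top-left  bias=+0
    (5,0)@(11, 1): e=[-32,64,0] → ·  [on edge]
    (3,2)@(7, 5): e=[0,40,-8] → ·  [on edge]
    (2,5)@(5, 11): e=[0,24,8] → ·  [on edge]
    (1,6)@(3, 13): e=[16,12,4] → #
    (2,6)@(5, 13): e=[-8,22,18] → ·
    (0,7)@(1, 15): e=[32,0,0] → #  [on edge]
    (2,7)@(5, 15): e=[-16,20,28] → ·
    (0,8)@(1, 17): e=[24,-2,10] → ·
    (1,8)@(3, 17): e=[0,8,24] → ·  [on edge]
    (0,11)@(1, 23): e=[0,-8,40] → ·  [on edge]
  covered (3 px):
    · · · · · ·
    · · · · · ·
    · · · · · ·
    · · · · · ·
    · · · · · ·
    · · · · · ·
    · # · · · ·
    # # · · · ·
    · · · · · ·
    · · · · · ·
    · · · · · ·
    · · · · · ·
T3:
  2·area = 43  (B↔C swapped to make it positive)
  edge (2, 24)→(6, 7): d=(4,-17) top-left  bias=+0
  edge (6, 7)→(5, 22): d=(-1,15) right/bottom  bias=-1
  edge (5, 22)→(2, 24): d=(-3,2) right/bottom  bias=-1
    (2,6)@(5, 13): e=[7,9,27] → #
    (3,6)@(7, 13): e=[41,-21,23] → ·
    (2,7)@(5, 15): e=[15,7,21] → #
    (3,7)@(7, 15): e=[49,-23,17] → ·
    (2,8)@(5, 17): e=[23,5,15] → #
    (3,8)@(7, 17): e=[57,-25,11] → ·
    (2,9)@(5, 19): e=[31,3,9] → #
    (3,9)@(7, 19): e=[65,-27,5] → ·
    (1,10)@(3, 21): e=[5,31,7] → #
    (3,10)@(7, 21): e=[73,-29,-1] → ·
    (1,11)@(3, 23): e=[13,29,1] → #
    (2,11)@(5, 23): e=[47,-1,-3] → ·
  covered (7 px):
    · · · · · ·
    · · · · · ·
    · · · · · ·
    · · · · · ·
    · · · · · ·
    · · · · · ·
    · · # · · ·
    · · # · · ·
    · · # · · ·
    · · # · · ·
    · # # · · ·
    · # · · · ·

Answer: [[2,6],[2,7],[2,8],[2,9],[1,10],[2,10],[1,11]]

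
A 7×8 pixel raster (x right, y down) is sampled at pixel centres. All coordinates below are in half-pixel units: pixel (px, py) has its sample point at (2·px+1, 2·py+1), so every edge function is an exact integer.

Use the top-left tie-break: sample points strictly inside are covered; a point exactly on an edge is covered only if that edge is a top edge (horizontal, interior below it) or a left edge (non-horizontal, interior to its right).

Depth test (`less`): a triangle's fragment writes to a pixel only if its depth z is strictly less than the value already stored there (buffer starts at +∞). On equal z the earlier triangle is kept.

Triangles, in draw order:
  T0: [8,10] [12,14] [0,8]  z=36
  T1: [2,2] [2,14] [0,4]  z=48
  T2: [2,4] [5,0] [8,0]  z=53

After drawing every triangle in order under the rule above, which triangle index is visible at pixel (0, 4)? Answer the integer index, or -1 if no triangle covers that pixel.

T0:
  2·area = 24
  edge (8, 10)→(12, 14): d=(4,4) right/bottom  bias=-1
  edge (12, 14)→(0, 8): d=(-12,-6) top-left  bias=+0
  edge (0, 8)→(8, 10): d=(8,2) right/bottom  bias=-1
    (0,1)@(1, 3): e=[0,66,-42] → .  [on edge]
    (1,2)@(3, 5): e=[0,54,-30] → .  [on edge]
    (2,3)@(5, 7): e=[0,42,-18] → .  [on edge]
    (1,4)@(3, 9): e=[16,6,2] → X
    (2,4)@(5, 9): e=[8,18,-2] → .
    (3,4)@(7, 9): e=[0,30,-6] → .  [on edge]
    (1,5)@(3, 11): e=[24,-18,18] → .
    (3,5)@(7, 11): e=[8,6,10] → X
    (4,5)@(9, 11): e=[0,18,6] → .  [on edge]
    (3,6)@(7, 13): e=[16,-18,26] → .
    (5,6)@(11, 13): e=[0,6,18] → .  [on edge]
    (6,7)@(13, 15): e=[0,-6,30] → .  [on edge]
  covered (2 px):
    . . . . . . .
    . . . . . . .
    . . . . . . .
    . . . . . . .
    . X . . . . .
    . . . X . . .
    . . . . . . .
    . . . . . . .
T1:
  2·area = 24
  edge (2, 2)→(2, 14): d=(0,12) right/bottom  bias=-1
  edge (2, 14)→(0, 4): d=(-2,-10) top-left  bias=+0
  edge (0, 4)→(2, 2): d=(2,-2) top-left  bias=+0
    (1,0)@(3, 1): e=[-12,36,0] → .  [on edge]
    (0,1)@(1, 3): e=[12,12,0] → X  [on edge]
    (1,1)@(3, 3): e=[-12,32,4] → .
    (0,2)@(1, 5): e=[12,8,4] → X
    (1,2)@(3, 5): e=[-12,28,8] → .
    (0,3)@(1, 7): e=[12,4,8] → X
    (1,3)@(3, 7): e=[-12,24,12] → .
    (0,4)@(1, 9): e=[12,0,12] → X  [on edge]
    (1,4)@(3, 9): e=[-12,20,16] → .
    (0,5)@(1, 11): e=[12,-4,16] → .
  covered (4 px):
    . . . . . . .
    X . . . . . .
    X . . . . . .
    X . . . . . .
    X . . . . . .
    . . . . . . .
    . . . . . . .
    . . . . . . .
T2:
  2·area = 12
  edge (2, 4)→(5, 0): d=(3,-4) top-left  bias=+0
  edge (5, 0)→(8, 0): d=(3,0) top-left  bias=+0
  edge (8, 0)→(2, 4): d=(-6,4) right/bottom  bias=-1
    (2,0)@(5, 1): e=[3,3,6] → X
    (3,0)@(7, 1): e=[11,3,-2] → .
    (1,1)@(3, 3): e=[1,9,2] → X
    (2,1)@(5, 3): e=[9,9,-6] → .
    (1,2)@(3, 5): e=[7,15,-10] → .
  covered (2 px):
    . . X . . . .
    . X . . . . .
    . . . . . . .
    . . . . . . .
    . . . . . . .
    . . . . . . .
    . . . . . . .
    . . . . . . .

Z-buffer (winner per pixel, '.' = empty):
  . . 2 . . . .
  1 2 . . . . .
  1 . . . . . .
  1 . . . . . .
  1 0 . . . . .
  . . . 0 . . .
  . . . . . . .
  . . . . . . .

Final: 1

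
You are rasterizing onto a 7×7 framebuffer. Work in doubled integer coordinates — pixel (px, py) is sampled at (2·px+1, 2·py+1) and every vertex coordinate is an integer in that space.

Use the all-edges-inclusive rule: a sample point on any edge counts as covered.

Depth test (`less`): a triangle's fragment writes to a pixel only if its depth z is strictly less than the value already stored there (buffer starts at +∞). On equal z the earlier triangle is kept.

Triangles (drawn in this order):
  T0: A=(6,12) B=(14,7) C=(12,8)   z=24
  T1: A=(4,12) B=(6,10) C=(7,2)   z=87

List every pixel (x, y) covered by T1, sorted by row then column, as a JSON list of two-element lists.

T0:
  2·area = 2  (B↔C swapped to make it positive)
  edge (6, 12)→(12, 8): d=(6,-4) inclusive
  edge (12, 8)→(14, 7): d=(2,-1) inclusive
  edge (14, 7)→(6, 12): d=(-8,5) inclusive
  covered (0 px):
    · · · · · · ·
    · · · · · · ·
    · · · · · · ·
    · · · · · · ·
    · · · · · · ·
    · · · · · · ·
    · · · · · · ·
T1:
  2·area = 14  (B↔C swapped to make it positive)
  edge (4, 12)→(7, 2): d=(3,-10) inclusive
  edge (7, 2)→(6, 10): d=(-1,8) inclusive
  edge (6, 10)→(4, 12): d=(-2,2) inclusive
    (6,1)@(13, 3): e=[63,-49,0] → ·  [on edge]
    (5,2)@(11, 5): e=[49,-35,0] → ·  [on edge]
    (4,3)@(9, 7): e=[35,-21,0] → ·  [on edge]
    (2,4)@(5, 9): e=[1,9,4] → █
    (3,4)@(7, 9): e=[21,-7,0] → ·  [on edge]
    (2,5)@(5, 11): e=[7,7,0] → █  [on edge]
    (3,5)@(7, 11): e=[27,-9,-4] → ·
    (1,6)@(3, 13): e=[-7,21,0] → ·  [on edge]
    (2,6)@(5, 13): e=[13,5,-4] → ·
  covered (2 px):
    · · · · · · ·
    · · · · · · ·
    · · · · · · ·
    · · · · · · ·
    · · █ · · · ·
    · · █ · · · ·
    · · · · · · ·

Result: [[2,4],[2,5]]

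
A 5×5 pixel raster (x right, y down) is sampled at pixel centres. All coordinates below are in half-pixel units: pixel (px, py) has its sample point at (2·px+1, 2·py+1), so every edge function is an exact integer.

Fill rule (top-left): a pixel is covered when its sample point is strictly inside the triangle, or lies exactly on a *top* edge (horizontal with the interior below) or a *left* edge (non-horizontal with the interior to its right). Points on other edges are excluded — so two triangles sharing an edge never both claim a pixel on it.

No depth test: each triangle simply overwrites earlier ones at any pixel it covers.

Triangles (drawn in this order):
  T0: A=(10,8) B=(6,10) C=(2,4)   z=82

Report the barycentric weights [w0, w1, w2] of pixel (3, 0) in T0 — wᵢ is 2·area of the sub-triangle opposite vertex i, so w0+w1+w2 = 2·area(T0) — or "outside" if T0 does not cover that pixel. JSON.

T0:
  2·area = 32
  edge (10, 8)→(6, 10): d=(-4,2) right/bottom  bias=-1
  edge (6, 10)→(2, 4): d=(-4,-6) top-left  bias=+0
  edge (2, 4)→(10, 8): d=(8,4) right/bottom  bias=-1
    (1,2)@(3, 5): e=[26,2,4] → █
    (2,2)@(5, 5): e=[22,14,-4] → ·
    (1,3)@(3, 7): e=[18,-6,20] → ·
    (2,3)@(5, 7): e=[14,6,12] → █
    (3,3)@(7, 7): e=[10,18,4] → █
    (4,3)@(9, 7): e=[6,30,-4] → ·
    (2,4)@(5, 9): e=[6,-2,28] → ·
    (3,4)@(7, 9): e=[2,10,20] → █
    (4,4)@(9, 9): e=[-2,22,12] → ·
  covered (4 px):
    · · · · ·
    · · · · ·
    · █ · · ·
    · · █ █ ·
    · · · █ ·

Final: "outside"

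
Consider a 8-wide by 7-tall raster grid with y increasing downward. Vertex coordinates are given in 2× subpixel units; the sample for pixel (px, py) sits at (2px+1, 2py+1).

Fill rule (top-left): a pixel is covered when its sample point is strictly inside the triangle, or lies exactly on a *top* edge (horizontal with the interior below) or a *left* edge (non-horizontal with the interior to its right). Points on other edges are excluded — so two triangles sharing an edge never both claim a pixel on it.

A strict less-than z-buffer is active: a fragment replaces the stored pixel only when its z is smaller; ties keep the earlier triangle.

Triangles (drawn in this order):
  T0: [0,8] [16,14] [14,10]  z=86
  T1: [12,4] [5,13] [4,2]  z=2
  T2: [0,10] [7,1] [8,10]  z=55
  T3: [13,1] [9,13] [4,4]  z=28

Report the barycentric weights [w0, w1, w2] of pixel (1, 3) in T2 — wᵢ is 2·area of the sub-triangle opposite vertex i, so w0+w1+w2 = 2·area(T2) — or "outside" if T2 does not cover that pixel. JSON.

T0:
  2·area = 52  (B↔C swapped to make it positive)
  edge (0, 8)→(14, 10): d=(14,2) right/bottom  bias=-1
  edge (14, 10)→(16, 14): d=(2,4) right/bottom  bias=-1
  edge (16, 14)→(0, 8): d=(-16,-6) top-left  bias=+0
    (1,4)@(3, 9): e=[8,42,2] → █
    (2,4)@(5, 9): e=[4,34,14] → █
    (3,4)@(7, 9): e=[0,26,26] → ·  [on edge]
    (1,5)@(3, 11): e=[36,46,-30] → ·
    (2,5)@(5, 11): e=[32,38,-18] → ·
    (4,5)@(9, 11): e=[24,22,6] → █
    (5,5)@(11, 11): e=[20,14,18] → █
    (6,5)@(13, 11): e=[16,6,30] → █
    (7,5)@(15, 11): e=[12,-2,42] → ·
    (4,6)@(9, 13): e=[52,26,-26] → ·
    (5,6)@(11, 13): e=[48,18,-14] → ·
    (6,6)@(13, 13): e=[44,10,-2] → ·
  covered (6 px):
    · · · · · · · ·
    · · · · · · · ·
    · · · · · · · ·
    · · · · · · · ·
    · █ █ · · · · ·
    · · · · █ █ █ ·
    · · · · · · · █
T1:
  2·area = 86
  edge (12, 4)→(5, 13): d=(-7,9) right/bottom  bias=-1
  edge (5, 13)→(4, 2): d=(-1,-11) top-left  bias=+0
  edge (4, 2)→(12, 4): d=(8,2) right/bottom  bias=-1
    (2,1)@(5, 3): e=[70,10,6] → █
    (3,1)@(7, 3): e=[52,32,2] → █
    (4,1)@(9, 3): e=[34,54,-2] → ·
    (2,2)@(5, 5): e=[56,8,22] → █
    (4,2)@(9, 5): e=[20,52,14] → █
    (5,2)@(11, 5): e=[2,74,10] → █
    (6,2)@(13, 5): e=[-16,96,6] → ·
    (2,3)@(5, 7): e=[42,6,38] → █
    (5,3)@(11, 7): e=[-12,72,26] → ·
    (2,4)@(5, 9): e=[28,4,54] → █
    (4,4)@(9, 9): e=[-8,48,46] → ·
    (2,5)@(5, 11): e=[14,2,70] → █
    (2,6)@(5, 13): e=[0,0,86] → ·  [on edge]
  covered (12 px):
    · · · · · · · ·
    · · █ █ · · · ·
    · · █ █ █ █ · ·
    · · █ █ █ · · ·
    · · █ █ · · · ·
    · · █ · · · · ·
    · · · · · · · ·
T2:
  2·area = 72
  edge (0, 10)→(7, 1): d=(7,-9) top-left  bias=+0
  edge (7, 1)→(8, 10): d=(1,9) right/bottom  bias=-1
  edge (8, 10)→(0, 10): d=(-8,0) right/bottom  bias=-1
    (3,0)@(7, 1): e=[0,0,72] → ·  [on edge]
    (3,1)@(7, 3): e=[14,2,56] → █
    (4,1)@(9, 3): e=[32,-16,56] → ·
    (2,2)@(5, 5): e=[10,22,40] → █
    (4,2)@(9, 5): e=[46,-14,40] → ·
    (1,3)@(3, 7): e=[6,42,24] → █
    (4,3)@(9, 7): e=[60,-12,24] → ·
    (0,4)@(1, 9): e=[2,62,8] → █
    (4,4)@(9, 9): e=[74,-10,8] → ·
    (0,5)@(1, 11): e=[16,64,-8] → ·
    (1,5)@(3, 11): e=[34,46,-8] → ·
    (2,5)@(5, 11): e=[52,28,-8] → ·
  covered (10 px):
    · · · · · · · ·
    · · · █ · · · ·
    · · █ █ · · · ·
    · █ █ █ · · · ·
    █ █ █ █ · · · ·
    · · · · · · · ·
    · · · · · · · ·
T3:
  2·area = 96
  edge (13, 1)→(9, 13): d=(-4,12) right/bottom  bias=-1
  edge (9, 13)→(4, 4): d=(-5,-9) top-left  bias=+0
  edge (4, 4)→(13, 1): d=(9,-3) top-left  bias=+0
    (6,0)@(13, 1): e=[0,96,0] → ·  [on edge]
    (3,1)@(7, 3): e=[64,32,0] → █  [on edge]
    (4,1)@(9, 3): e=[40,50,6] → █
    (5,1)@(11, 3): e=[16,68,12] → █
    (6,1)@(13, 3): e=[-8,86,18] → ·
    (0,2)@(1, 5): e=[128,-32,0] → ·  [on edge]
    (2,2)@(5, 5): e=[80,4,12] → █
    (6,2)@(13, 5): e=[-16,76,36] → ·
    (2,3)@(5, 7): e=[72,-6,30] → ·
    (3,3)@(7, 7): e=[48,12,36] → █
    (5,3)@(11, 7): e=[0,48,48] → ·  [on edge]
    (3,4)@(7, 9): e=[40,2,54] → █
    (4,6)@(9, 13): e=[0,0,96] → ·  [on edge]
  covered (12 px):
    · · · · · · · ·
    · · · █ █ █ · ·
    · · █ █ █ █ · ·
    · · · █ █ · · ·
    · · · █ █ · · ·
    · · · · █ · · ·
    · · · · · · · ·

Final: [42,24,6]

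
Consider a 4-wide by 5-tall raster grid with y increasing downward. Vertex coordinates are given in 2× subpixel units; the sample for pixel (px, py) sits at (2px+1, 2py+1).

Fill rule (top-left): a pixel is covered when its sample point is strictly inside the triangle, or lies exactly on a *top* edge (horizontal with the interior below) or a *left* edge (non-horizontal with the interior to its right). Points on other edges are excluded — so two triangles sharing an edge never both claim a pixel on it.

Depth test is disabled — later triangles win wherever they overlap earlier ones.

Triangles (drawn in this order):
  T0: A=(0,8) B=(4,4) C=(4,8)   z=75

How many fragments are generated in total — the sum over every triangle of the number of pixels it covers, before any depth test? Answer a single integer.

T0:
  2·area = 16
  edge (0, 8)→(4, 4): d=(4,-4) top-left  bias=+0
  edge (4, 4)→(4, 8): d=(0,4) right/bottom  bias=-1
  edge (4, 8)→(0, 8): d=(-4,0) right/bottom  bias=-1
    (3,0)@(7, 1): e=[0,-12,28] → ·  [on edge]
    (2,1)@(5, 3): e=[0,-4,20] → ·  [on edge]
    (1,2)@(3, 5): e=[0,4,12] → █  [on edge]
    (2,2)@(5, 5): e=[8,-4,12] → ·
    (0,3)@(1, 7): e=[0,12,4] → █  [on edge]
    (2,3)@(5, 7): e=[16,-4,4] → ·
    (0,4)@(1, 9): e=[8,12,-4] → ·
    (1,4)@(3, 9): e=[16,4,-4] → ·
  covered (3 px):
    · · · ·
    · · · ·
    · █ · ·
    █ █ · ·
    · · · ·

Result: 3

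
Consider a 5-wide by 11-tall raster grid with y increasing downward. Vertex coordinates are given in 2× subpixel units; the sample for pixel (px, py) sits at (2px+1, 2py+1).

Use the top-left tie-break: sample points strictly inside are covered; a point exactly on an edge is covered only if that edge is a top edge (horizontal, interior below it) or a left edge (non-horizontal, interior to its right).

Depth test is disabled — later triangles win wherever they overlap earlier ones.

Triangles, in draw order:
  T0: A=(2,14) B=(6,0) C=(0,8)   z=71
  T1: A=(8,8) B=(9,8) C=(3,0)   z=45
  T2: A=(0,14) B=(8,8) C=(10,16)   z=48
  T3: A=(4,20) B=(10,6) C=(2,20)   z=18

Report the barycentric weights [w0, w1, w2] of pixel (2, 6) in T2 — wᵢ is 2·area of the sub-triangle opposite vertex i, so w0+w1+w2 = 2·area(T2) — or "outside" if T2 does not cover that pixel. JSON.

T0:
  2·area = 52  (B↔C swapped to make it positive)
  edge (2, 14)→(0, 8): d=(-2,-6) top-left  bias=+0
  edge (0, 8)→(6, 0): d=(6,-8) top-left  bias=+0
  edge (6, 0)→(2, 14): d=(-4,14) right/bottom  bias=-1
    (2,1)@(5, 3): e=[40,10,2] → █
    (3,1)@(7, 3): e=[52,26,-26] → ·
    (1,2)@(3, 5): e=[24,6,22] → █
    (2,2)@(5, 5): e=[36,22,-6] → ·
    (0,3)@(1, 7): e=[8,2,42] → █
    (2,3)@(5, 7): e=[32,34,-14] → ·
    (0,4)@(1, 9): e=[4,14,34] → █
    (2,4)@(5, 9): e=[28,46,-22] → ·
    (0,5)@(1, 11): e=[0,26,26] → █  [on edge]
    (1,5)@(3, 11): e=[12,42,-2] → ·
    (0,6)@(1, 13): e=[-4,38,18] → ·
    (1,8)@(3, 17): e=[0,78,-26] → ·  [on edge]
  covered (7 px):
    · · · · ·
    · · █ · ·
    · █ · · ·
    █ █ · · ·
    █ █ · · ·
    █ · · · ·
    · · · · ·
    · · · · ·
    · · · · ·
    · · · · ·
    · · · · ·
T1:
  2·area = 8  (B↔C swapped to make it positive)
  edge (8, 8)→(3, 0): d=(-5,-8) top-left  bias=+0
  edge (3, 0)→(9, 8): d=(6,8) right/bottom  bias=-1
  edge (9, 8)→(8, 8): d=(-1,0) right/bottom  bias=-1
    (2,1)@(5, 3): e=[1,2,5] → █
    (3,1)@(7, 3): e=[17,-14,5] → ·
    (2,2)@(5, 5): e=[-9,14,3] → ·
  covered (1 px):
    · · · · ·
    · · █ · ·
    · · · · ·
    · · · · ·
    · · · · ·
    · · · · ·
    · · · · ·
    · · · · ·
    · · · · ·
    · · · · ·
    · · · · ·
T2:
  2·area = 76
  edge (0, 14)→(8, 8): d=(8,-6) top-left  bias=+0
  edge (8, 8)→(10, 16): d=(2,8) right/bottom  bias=-1
  edge (10, 16)→(0, 14): d=(-10,-2) top-left  bias=+0
    (3,4)@(7, 9): e=[2,10,64] → █
    (4,4)@(9, 9): e=[14,-6,68] → ·
    (2,5)@(5, 11): e=[6,30,40] → █
    (4,5)@(9, 11): e=[30,-2,48] → ·
    (1,6)@(3, 13): e=[10,50,16] → █
    (4,6)@(9, 13): e=[46,2,28] → █
    (1,7)@(3, 15): e=[26,54,-4] → ·
    (2,7)@(5, 15): e=[38,38,0] → █  [on edge]
    (2,8)@(5, 17): e=[54,42,-20] → ·
    (3,8)@(7, 17): e=[66,26,-16] → ·
    (4,8)@(9, 17): e=[78,10,-12] → ·
  covered (10 px):
    · · · · ·
    · · · · ·
    · · · · ·
    · · · · ·
    · · · █ ·
    · · █ █ ·
    · █ █ █ █
    · · █ █ █
    · · · · ·
    · · · · ·
    · · · · ·
T3:
  2·area = 28  (B↔C swapped to make it positive)
  edge (4, 20)→(2, 20): d=(-2,0) right/bottom  bias=-1
  edge (2, 20)→(10, 6): d=(8,-14) top-left  bias=+0
  edge (10, 6)→(4, 20): d=(-6,14) right/bottom  bias=-1
    (3,6)@(7, 13): e=[14,14,0] → ·  [on edge]
    (2,7)@(5, 15): e=[10,2,16] → █
    (3,7)@(7, 15): e=[10,30,-12] → ·
    (2,8)@(5, 17): e=[6,18,4] → █
    (3,8)@(7, 17): e=[6,46,-24] → ·
    (1,9)@(3, 19): e=[2,6,20] → █
    (2,9)@(5, 19): e=[2,34,-8] → ·
    (1,10)@(3, 21): e=[-2,22,8] → ·
  covered (3 px):
    · · · · ·
    · · · · ·
    · · · · ·
    · · · · ·
    · · · · ·
    · · · · ·
    · · · · ·
    · · █ · ·
    · · █ · ·
    · █ · · ·
    · · · · ·

Result: [34,20,22]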